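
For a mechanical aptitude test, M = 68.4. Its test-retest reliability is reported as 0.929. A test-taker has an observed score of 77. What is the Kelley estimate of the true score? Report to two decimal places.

Regress the observed score toward the mean by the unreliability: T̂ = 0.929·77 + 0.071·68.4 = 71.533 + 4.8564 = 76.389.

76.39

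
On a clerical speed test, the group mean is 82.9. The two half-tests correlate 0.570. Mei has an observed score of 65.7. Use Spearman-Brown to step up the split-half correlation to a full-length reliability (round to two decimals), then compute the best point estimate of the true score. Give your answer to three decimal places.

Spearman-Brown: ρ = 2r/(1 + r) = 2(0.570)/(1 + 0.570) = 1.1400/1.570 = 0.7261 → 0.73
T̂ = 0.73(65.7) + 0.27(82.9) = 47.961 + 22.383 = 70.3440 → 70.344

70.344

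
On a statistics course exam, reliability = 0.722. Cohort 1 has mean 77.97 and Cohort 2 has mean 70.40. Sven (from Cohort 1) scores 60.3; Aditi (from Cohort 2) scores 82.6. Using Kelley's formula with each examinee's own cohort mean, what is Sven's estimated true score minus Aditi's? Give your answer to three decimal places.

T̂_Sven = 0.722(60.3) + 0.278(77.97) = 65.21226
T̂_Aditi = 0.722(82.6) + 0.278(70.40) = 79.20840
Difference = 65.21226 − 79.20840 = -13.99614

-13.996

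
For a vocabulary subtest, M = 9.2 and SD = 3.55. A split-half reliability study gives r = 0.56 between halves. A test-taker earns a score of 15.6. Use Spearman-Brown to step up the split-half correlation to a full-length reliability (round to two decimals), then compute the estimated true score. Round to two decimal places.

13.81

Spearman-Brown: ρ = 2r/(1 + r) = 2(0.56)/(1 + 0.56) = 1.120/1.56 = 0.7179 → 0.72
T̂ = ρX + (1 − ρ)μ
  = 0.72 × 15.6 + 0.28 × 9.2
  = 11.232 + 2.576
  = 13.808
  ≈ 13.81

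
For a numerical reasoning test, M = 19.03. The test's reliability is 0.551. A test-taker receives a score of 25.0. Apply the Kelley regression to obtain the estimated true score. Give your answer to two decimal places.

Regress the observed score toward the mean by the unreliability: T̂ = 0.551·25.0 + 0.449·19.03 = 13.7750 + 8.54447 = 22.319.

22.32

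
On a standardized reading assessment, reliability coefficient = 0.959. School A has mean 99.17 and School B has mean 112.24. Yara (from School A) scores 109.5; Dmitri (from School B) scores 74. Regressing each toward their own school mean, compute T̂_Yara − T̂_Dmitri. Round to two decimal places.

33.51

T̂_Yara = 0.959(109.5) + 0.041(99.17) = 109.0765
T̂_Dmitri = 0.959(74) + 0.041(112.24) = 75.5678
Difference = 109.0765 − 75.5678 = 33.5086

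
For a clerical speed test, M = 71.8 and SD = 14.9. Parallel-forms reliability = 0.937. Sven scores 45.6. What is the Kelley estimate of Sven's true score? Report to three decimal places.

47.251

T̂ = ρX + (1 − ρ)μ
  = 0.937 × 45.6 + 0.063 × 71.8
  = 42.7272 + 4.5234
  = 47.2506
  ≈ 47.251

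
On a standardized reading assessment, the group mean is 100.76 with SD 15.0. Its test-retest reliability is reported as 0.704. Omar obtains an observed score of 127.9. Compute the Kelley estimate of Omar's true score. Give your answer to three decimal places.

119.867

Kelley's formula gives T̂ = 0.704·127.9 + 0.296·100.76 = 90.0416 + 29.82496 = 119.8666.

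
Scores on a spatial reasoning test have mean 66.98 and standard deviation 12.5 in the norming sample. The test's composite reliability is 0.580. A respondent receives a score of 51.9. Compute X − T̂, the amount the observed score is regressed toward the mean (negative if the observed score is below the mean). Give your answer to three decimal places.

-6.334

T̂ = 0.580(51.9) + 0.420(66.98) = 30.1020 + 28.13160 = 58.23360 → 58.2336
X − T̂ = 51.9 − 58.2336 = -6.3336 → -6.334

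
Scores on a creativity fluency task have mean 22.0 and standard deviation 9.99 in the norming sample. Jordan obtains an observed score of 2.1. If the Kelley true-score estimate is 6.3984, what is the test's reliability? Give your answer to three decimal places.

0.784

T̂ = ρX + (1 − ρ)μ  ⇒  T̂ − μ = ρ(X − μ)
ρ = (T̂ − μ)/(X − μ) = (6.3984 − 22.0) / (2.1 − 22.0) = -15.6016 / -19.9 = 0.78400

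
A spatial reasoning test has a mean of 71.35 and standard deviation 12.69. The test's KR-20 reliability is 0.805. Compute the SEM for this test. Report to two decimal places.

SEM = SD · √(1 − ρ) = 12.69 × √0.195 = 12.69 × 0.4416 = 5.604

5.60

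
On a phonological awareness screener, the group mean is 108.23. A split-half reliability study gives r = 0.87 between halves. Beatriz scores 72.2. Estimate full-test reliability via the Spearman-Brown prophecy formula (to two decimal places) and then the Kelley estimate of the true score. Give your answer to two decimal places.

74.72

Spearman-Brown: ρ = 2r/(1 + r) = 2(0.87)/(1 + 0.87) = 1.740/1.87 = 0.9305 → 0.93
T̂ = ρX + (1 − ρ)μ
  = 0.93 × 72.2 + 0.07 × 108.23
  = 67.146 + 7.5761
  = 74.722
  ≈ 74.72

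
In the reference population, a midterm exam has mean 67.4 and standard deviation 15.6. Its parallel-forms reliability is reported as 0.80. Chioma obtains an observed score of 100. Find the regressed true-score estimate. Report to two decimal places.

93.48

Regress the observed score toward the mean by the unreliability: T̂ = 0.80·100 + 0.20·67.4 = 80.00 + 13.480 = 93.480.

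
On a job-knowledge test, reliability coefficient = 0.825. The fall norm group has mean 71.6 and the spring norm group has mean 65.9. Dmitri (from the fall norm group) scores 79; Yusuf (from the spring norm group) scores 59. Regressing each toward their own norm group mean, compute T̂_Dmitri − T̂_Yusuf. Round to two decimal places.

17.50

T̂_Dmitri = 0.825(79) + 0.175(71.6) = 77.7050
T̂_Yusuf = 0.825(59) + 0.175(65.9) = 60.2075
Difference = 77.7050 − 60.2075 = 17.4975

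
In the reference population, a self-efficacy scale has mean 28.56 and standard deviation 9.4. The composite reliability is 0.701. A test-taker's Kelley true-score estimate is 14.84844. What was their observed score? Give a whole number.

T̂ = ρX + (1 − ρ)μ  ⇒  X = (T̂ − (1 − ρ)μ) / ρ
X = (14.84844 − 0.299 × 28.56) / 0.701 = (14.84844 − 8.53944) / 0.701 = 6.30900 / 0.701 = 9.00

9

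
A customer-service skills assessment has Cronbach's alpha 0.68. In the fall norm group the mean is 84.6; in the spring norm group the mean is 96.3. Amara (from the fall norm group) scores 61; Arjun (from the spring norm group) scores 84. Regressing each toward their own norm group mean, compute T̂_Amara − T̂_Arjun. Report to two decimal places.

-19.38

T̂_Amara = 0.68(61) + 0.32(84.6) = 68.5520
T̂_Arjun = 0.68(84) + 0.32(96.3) = 87.9360
Difference = 68.5520 − 87.9360 = -19.3840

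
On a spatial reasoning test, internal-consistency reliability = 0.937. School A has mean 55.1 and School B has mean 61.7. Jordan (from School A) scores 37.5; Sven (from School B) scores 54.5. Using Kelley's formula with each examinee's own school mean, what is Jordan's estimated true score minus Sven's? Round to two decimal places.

-16.34

T̂_Jordan = 0.937(37.5) + 0.063(55.1) = 38.6088
T̂_Sven = 0.937(54.5) + 0.063(61.7) = 54.9536
Difference = 38.6088 − 54.9536 = -16.3448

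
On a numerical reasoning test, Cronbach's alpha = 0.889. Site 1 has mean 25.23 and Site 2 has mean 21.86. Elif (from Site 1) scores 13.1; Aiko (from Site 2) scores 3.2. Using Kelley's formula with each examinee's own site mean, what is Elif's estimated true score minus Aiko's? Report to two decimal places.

T̂_Elif = 0.889(13.1) + 0.111(25.23) = 14.4464
T̂_Aiko = 0.889(3.2) + 0.111(21.86) = 5.2713
Difference = 14.4464 − 5.2713 = 9.1752

9.18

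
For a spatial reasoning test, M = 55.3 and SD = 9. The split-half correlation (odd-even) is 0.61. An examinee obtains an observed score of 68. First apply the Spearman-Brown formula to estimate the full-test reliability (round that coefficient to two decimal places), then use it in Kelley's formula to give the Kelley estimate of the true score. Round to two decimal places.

Spearman-Brown: ρ = 2r/(1 + r) = 2(0.61)/(1 + 0.61) = 1.220/1.61 = 0.7578 → 0.76
T̂ = ρX + (1 − ρ)μ
  = 0.76 × 68 + 0.24 × 55.3
  = 51.68 + 13.272
  = 64.952
  ≈ 64.95

64.95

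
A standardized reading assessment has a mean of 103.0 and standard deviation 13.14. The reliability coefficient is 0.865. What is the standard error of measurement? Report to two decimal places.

4.83

SEM = SD · √(1 − ρ) = 13.14 × √0.135 = 13.14 × 0.3674 = 4.828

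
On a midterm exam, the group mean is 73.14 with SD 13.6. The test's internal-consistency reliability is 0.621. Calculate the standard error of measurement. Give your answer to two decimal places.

SEM = SD · √(1 − ρ) = 13.6 × √0.379 = 13.6 × 0.6156 = 8.373

8.37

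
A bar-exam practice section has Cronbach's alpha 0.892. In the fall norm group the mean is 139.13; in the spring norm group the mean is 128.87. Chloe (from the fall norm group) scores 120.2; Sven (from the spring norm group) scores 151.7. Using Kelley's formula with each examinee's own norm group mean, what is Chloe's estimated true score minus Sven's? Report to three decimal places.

-26.990

T̂_Chloe = 0.892(120.2) + 0.108(139.13) = 122.24444
T̂_Sven = 0.892(151.7) + 0.108(128.87) = 149.23436
Difference = 122.24444 − 149.23436 = -26.98992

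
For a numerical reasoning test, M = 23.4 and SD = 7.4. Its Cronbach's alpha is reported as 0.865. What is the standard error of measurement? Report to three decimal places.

2.719

SEM = SD · √(1 − ρ) = 7.4 × √0.135 = 7.4 × 0.3674 = 2.7189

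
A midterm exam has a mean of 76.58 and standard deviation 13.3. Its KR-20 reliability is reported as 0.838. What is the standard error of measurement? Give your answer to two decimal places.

5.35

SEM = SD · √(1 − ρ) = 13.3 × √0.162 = 13.3 × 0.4025 = 5.353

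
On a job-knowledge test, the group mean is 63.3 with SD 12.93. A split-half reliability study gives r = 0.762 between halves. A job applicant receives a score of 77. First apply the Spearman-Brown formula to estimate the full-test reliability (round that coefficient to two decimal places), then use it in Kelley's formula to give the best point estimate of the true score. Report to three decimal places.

75.082

Spearman-Brown: ρ = 2r/(1 + r) = 2(0.762)/(1 + 0.762) = 1.5240/1.762 = 0.8649 → 0.86
T̂ = 0.86(77) + 0.14(63.3) = 66.22 + 8.862 = 75.0820 → 75.082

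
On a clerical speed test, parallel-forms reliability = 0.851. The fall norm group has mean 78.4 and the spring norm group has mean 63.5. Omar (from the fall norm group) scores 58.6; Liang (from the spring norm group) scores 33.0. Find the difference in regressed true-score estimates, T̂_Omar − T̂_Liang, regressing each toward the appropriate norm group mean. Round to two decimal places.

T̂_Omar = 0.851(58.6) + 0.149(78.4) = 61.5502
T̂_Liang = 0.851(33.0) + 0.149(63.5) = 37.5445
Difference = 61.5502 − 37.5445 = 24.0057

24.01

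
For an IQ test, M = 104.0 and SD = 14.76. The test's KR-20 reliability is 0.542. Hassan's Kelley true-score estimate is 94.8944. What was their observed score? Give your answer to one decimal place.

87.2

T̂ = ρX + (1 − ρ)μ  ⇒  X = (T̂ − (1 − ρ)μ) / ρ
X = (94.8944 − 0.458 × 104.0) / 0.542 = (94.8944 − 47.6320) / 0.542 = 47.2624 / 0.542 = 87.200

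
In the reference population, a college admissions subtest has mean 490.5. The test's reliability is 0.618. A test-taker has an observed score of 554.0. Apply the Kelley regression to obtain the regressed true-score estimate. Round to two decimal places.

T̂ = 0.618(554.0) + 0.382(490.5) = 342.3720 + 187.3710 = 529.743 → 529.74

529.74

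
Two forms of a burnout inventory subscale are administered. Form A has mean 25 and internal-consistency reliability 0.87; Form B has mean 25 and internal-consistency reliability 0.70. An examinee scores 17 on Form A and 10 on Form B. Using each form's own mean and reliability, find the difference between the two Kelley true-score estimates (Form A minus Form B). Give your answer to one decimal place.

3.5

T̂_A = 0.87(17) + 0.13(25) = 18.040
T̂_B = 0.70(10) + 0.30(25) = 14.500
T̂_A − T̂_B = 3.540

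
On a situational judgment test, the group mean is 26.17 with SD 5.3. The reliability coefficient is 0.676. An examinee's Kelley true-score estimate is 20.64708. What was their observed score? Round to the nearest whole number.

T̂ = ρX + (1 − ρ)μ  ⇒  X = (T̂ − (1 − ρ)μ) / ρ
X = (20.64708 − 0.324 × 26.17) / 0.676 = (20.64708 − 8.47908) / 0.676 = 12.16800 / 0.676 = 18.00

18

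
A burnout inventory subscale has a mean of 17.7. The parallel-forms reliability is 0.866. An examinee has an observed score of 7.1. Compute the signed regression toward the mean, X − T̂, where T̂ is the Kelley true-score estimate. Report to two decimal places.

Kelley's formula gives T̂ = 0.866·7.1 + 0.134·17.7 = 6.1486 + 2.3718 = 8.5204.
X − T̂ = 7.1 − 8.520 = -1.420 → -1.42

-1.42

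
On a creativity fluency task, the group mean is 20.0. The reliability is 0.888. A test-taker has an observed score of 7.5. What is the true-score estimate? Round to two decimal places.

8.90

T̂ = 0.888(7.5) + 0.112(20.0) = 6.6600 + 2.2400 = 8.900 → 8.90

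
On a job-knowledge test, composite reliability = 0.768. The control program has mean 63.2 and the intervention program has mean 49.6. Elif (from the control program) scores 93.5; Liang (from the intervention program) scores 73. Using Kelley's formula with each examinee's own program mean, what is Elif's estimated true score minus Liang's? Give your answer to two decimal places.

T̂_Elif = 0.768(93.5) + 0.232(63.2) = 86.4704
T̂_Liang = 0.768(73) + 0.232(49.6) = 67.5712
Difference = 86.4704 − 67.5712 = 18.8992

18.90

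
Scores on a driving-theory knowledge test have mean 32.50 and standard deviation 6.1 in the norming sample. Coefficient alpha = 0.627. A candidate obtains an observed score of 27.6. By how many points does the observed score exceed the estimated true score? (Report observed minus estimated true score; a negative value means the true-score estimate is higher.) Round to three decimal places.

-1.828

T̂ = ρX + (1 − ρ)μ
  = 0.627 × 27.6 + 0.373 × 32.50
  = 17.3052 + 12.12250
  = 29.42770
  ≈ 29.4277
X − T̂ = 27.6 − 29.4277 = -1.8277 → -1.828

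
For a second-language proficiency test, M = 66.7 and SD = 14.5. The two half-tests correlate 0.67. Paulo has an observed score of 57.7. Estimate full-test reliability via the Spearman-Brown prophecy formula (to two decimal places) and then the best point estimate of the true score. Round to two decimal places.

Spearman-Brown: ρ = 2r/(1 + r) = 2(0.67)/(1 + 0.67) = 1.340/1.67 = 0.8024 → 0.80
T̂ = 0.80(57.7) + 0.20(66.7) = 46.160 + 13.340 = 59.500 → 59.50

59.50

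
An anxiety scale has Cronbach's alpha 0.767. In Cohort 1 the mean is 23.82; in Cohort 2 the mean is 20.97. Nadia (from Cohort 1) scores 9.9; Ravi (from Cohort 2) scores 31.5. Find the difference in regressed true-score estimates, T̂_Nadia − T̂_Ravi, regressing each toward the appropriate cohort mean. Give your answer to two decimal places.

T̂_Nadia = 0.767(9.9) + 0.233(23.82) = 13.1434
T̂_Ravi = 0.767(31.5) + 0.233(20.97) = 29.0465
Difference = 13.1434 − 29.0465 = -15.9031

-15.90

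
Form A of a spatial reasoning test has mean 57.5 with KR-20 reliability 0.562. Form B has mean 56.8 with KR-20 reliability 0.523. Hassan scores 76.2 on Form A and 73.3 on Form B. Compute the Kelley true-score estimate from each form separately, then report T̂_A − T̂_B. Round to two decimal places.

2.58

T̂_A = 0.562(76.2) + 0.438(57.5) = 68.0094
T̂_B = 0.523(73.3) + 0.477(56.8) = 65.4295
T̂_A − T̂_B = 2.5799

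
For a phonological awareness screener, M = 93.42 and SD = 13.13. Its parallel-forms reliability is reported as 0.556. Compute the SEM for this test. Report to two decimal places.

SEM = SD · √(1 − ρ) = 13.13 × √0.444 = 13.13 × 0.6663 = 8.749

8.75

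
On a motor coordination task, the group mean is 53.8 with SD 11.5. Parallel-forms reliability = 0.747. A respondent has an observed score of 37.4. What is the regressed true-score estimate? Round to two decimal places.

41.55

T̂ = 0.747(37.4) + 0.253(53.8) = 27.9378 + 13.6114 = 41.549 → 41.55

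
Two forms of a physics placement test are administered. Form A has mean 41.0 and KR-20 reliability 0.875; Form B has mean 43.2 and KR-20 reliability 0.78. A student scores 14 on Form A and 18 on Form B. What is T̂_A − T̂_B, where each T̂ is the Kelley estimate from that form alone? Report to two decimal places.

-6.17

T̂_A = 0.875(14) + 0.125(41.0) = 17.3750
T̂_B = 0.78(18) + 0.22(43.2) = 23.5440
T̂_A − T̂_B = -6.1690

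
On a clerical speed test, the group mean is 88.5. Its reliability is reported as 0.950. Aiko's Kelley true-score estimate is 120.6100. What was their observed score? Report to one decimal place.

T̂ = ρX + (1 − ρ)μ  ⇒  X = (T̂ − (1 − ρ)μ) / ρ
X = (120.6100 − 0.050 × 88.5) / 0.950 = (120.6100 − 4.4250) / 0.950 = 116.1850 / 0.950 = 122.300

122.3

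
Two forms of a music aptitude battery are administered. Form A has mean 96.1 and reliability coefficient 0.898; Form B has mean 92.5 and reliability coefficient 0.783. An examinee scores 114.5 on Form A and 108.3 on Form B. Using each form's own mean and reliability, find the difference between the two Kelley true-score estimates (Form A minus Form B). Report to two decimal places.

7.75

T̂_A = 0.898(114.5) + 0.102(96.1) = 112.6232
T̂_B = 0.783(108.3) + 0.217(92.5) = 104.8714
T̂_A − T̂_B = 7.7518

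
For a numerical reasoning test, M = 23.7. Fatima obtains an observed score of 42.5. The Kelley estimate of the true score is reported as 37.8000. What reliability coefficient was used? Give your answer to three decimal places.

T̂ = ρX + (1 − ρ)μ  ⇒  T̂ − μ = ρ(X − μ)
ρ = (T̂ − μ)/(X − μ) = (37.8000 − 23.7) / (42.5 − 23.7) = 14.1000 / 18.8 = 0.75000

0.750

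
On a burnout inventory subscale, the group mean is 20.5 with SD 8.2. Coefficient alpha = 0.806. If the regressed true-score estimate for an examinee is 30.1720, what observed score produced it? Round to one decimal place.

T̂ = ρX + (1 − ρ)μ  ⇒  X = (T̂ − (1 − ρ)μ) / ρ
X = (30.1720 − 0.194 × 20.5) / 0.806 = (30.1720 − 3.9770) / 0.806 = 26.1950 / 0.806 = 32.500

32.5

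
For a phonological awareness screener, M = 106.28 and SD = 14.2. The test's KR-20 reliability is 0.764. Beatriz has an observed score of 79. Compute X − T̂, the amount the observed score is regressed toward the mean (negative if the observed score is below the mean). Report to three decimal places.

Regress the observed score toward the mean by the unreliability: T̂ = 0.764·79 + 0.236·106.28 = 60.356 + 25.08208 = 85.43808.
X − T̂ = 79 − 85.4381 = -6.4381 → -6.438

-6.438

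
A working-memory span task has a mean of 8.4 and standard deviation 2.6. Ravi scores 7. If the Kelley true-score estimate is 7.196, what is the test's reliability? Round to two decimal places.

0.86

T̂ = ρX + (1 − ρ)μ  ⇒  T̂ − μ = ρ(X − μ)
ρ = (T̂ − μ)/(X − μ) = (7.196 − 8.4) / (7 − 8.4) = -1.204 / -1.4 = 0.8600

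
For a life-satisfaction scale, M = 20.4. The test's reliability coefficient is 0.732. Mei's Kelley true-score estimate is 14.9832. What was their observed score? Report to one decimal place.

13.0

T̂ = ρX + (1 − ρ)μ  ⇒  X = (T̂ − (1 − ρ)μ) / ρ
X = (14.9832 − 0.268 × 20.4) / 0.732 = (14.9832 − 5.4672) / 0.732 = 9.5160 / 0.732 = 13.000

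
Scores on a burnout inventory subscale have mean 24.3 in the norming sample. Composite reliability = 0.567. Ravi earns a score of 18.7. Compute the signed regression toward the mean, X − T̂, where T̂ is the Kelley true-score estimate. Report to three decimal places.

-2.425

T̂ = 0.567(18.7) + 0.433(24.3) = 10.6029 + 10.5219 = 21.12480 → 21.1248
X − T̂ = 18.7 − 21.1248 = -2.4248 → -2.425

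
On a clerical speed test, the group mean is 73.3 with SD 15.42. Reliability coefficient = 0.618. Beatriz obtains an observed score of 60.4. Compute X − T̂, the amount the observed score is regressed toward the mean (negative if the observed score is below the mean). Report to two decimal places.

-4.93

T̂ = ρX + (1 − ρ)μ
  = 0.618 × 60.4 + 0.382 × 73.3
  = 37.3272 + 28.0006
  = 65.3278
  ≈ 65.328
X − T̂ = 60.4 − 65.328 = -4.928 → -4.93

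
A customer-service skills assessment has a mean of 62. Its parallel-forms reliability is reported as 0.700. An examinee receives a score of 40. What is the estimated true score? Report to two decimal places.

46.60

T̂ = 0.700(40) + 0.300(62) = 28.000 + 18.600 = 46.600 → 46.60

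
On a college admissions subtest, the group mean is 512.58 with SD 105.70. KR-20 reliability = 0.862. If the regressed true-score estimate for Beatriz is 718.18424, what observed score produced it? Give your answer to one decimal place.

751.1

T̂ = ρX + (1 − ρ)μ  ⇒  X = (T̂ − (1 − ρ)μ) / ρ
X = (718.18424 − 0.138 × 512.58) / 0.862 = (718.18424 − 70.73604) / 0.862 = 647.44820 / 0.862 = 751.100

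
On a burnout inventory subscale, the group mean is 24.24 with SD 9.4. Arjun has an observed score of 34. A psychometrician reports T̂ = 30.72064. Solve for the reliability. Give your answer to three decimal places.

0.664

T̂ = ρX + (1 − ρ)μ  ⇒  T̂ − μ = ρ(X − μ)
ρ = (T̂ − μ)/(X − μ) = (30.72064 − 24.24) / (34 − 24.24) = 6.48064 / 9.76 = 0.66400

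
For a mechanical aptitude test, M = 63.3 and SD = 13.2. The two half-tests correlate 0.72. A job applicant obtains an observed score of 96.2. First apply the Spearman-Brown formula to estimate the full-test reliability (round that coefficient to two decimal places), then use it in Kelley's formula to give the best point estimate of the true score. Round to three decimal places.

Spearman-Brown: ρ = 2r/(1 + r) = 2(0.72)/(1 + 0.72) = 1.440/1.72 = 0.8372 → 0.84
T̂ = ρX + (1 − ρ)μ
  = 0.84 × 96.2 + 0.16 × 63.3
  = 80.808 + 10.128
  = 90.9360
  ≈ 90.936

90.936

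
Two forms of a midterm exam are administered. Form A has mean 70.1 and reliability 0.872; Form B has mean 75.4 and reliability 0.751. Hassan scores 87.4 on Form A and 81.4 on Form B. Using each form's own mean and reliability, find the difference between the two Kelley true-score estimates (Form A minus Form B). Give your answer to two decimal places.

T̂_A = 0.872(87.4) + 0.128(70.1) = 85.1856
T̂_B = 0.751(81.4) + 0.249(75.4) = 79.9060
T̂_A − T̂_B = 5.2796

5.28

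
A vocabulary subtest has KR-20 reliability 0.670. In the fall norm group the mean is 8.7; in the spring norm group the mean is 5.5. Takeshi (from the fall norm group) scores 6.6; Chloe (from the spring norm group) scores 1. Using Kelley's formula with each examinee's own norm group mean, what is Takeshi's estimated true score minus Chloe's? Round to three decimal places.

T̂_Takeshi = 0.670(6.6) + 0.330(8.7) = 7.29300
T̂_Chloe = 0.670(1) + 0.330(5.5) = 2.48500
Difference = 7.29300 − 2.48500 = 4.80800

4.808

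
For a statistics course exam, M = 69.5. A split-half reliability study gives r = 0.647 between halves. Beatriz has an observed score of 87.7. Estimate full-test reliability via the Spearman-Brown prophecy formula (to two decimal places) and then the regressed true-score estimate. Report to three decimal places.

83.878

Spearman-Brown: ρ = 2r/(1 + r) = 2(0.647)/(1 + 0.647) = 1.2940/1.647 = 0.7857 → 0.79
T̂ = ρX + (1 − ρ)μ
  = 0.79 × 87.7 + 0.21 × 69.5
  = 69.283 + 14.595
  = 83.8780
  ≈ 83.878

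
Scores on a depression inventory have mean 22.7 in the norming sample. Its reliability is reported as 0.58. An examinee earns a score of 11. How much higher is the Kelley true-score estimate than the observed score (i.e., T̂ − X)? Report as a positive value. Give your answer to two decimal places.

4.91

T̂ = ρX + (1 − ρ)μ
  = 0.58 × 11 + 0.42 × 22.7
  = 6.38 + 9.534
  = 15.9140
  ≈ 15.914
T̂ − X = 15.914 − 11 = 4.914 → 4.91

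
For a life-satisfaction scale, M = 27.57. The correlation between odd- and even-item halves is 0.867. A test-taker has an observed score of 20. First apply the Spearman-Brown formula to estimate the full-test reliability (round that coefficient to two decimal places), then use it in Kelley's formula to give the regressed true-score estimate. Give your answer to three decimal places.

Spearman-Brown: ρ = 2r/(1 + r) = 2(0.867)/(1 + 0.867) = 1.7340/1.867 = 0.9288 → 0.93
T̂ = ρX + (1 − ρ)μ
  = 0.93 × 20 + 0.07 × 27.57
  = 18.60 + 1.9299
  = 20.5299
  ≈ 20.530

20.530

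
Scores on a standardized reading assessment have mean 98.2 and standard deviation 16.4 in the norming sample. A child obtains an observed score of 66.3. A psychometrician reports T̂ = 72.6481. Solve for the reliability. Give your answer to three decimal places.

0.801

T̂ = ρX + (1 − ρ)μ  ⇒  T̂ − μ = ρ(X − μ)
ρ = (T̂ − μ)/(X − μ) = (72.6481 − 98.2) / (66.3 − 98.2) = -25.5519 / -31.9 = 0.80100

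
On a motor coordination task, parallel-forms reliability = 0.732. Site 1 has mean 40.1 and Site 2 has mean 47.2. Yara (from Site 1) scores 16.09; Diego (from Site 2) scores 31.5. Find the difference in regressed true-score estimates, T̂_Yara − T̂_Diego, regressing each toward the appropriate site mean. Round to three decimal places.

-13.183

T̂_Yara = 0.732(16.09) + 0.268(40.1) = 22.52468
T̂_Diego = 0.732(31.5) + 0.268(47.2) = 35.70760
Difference = 22.52468 − 35.70760 = -13.18292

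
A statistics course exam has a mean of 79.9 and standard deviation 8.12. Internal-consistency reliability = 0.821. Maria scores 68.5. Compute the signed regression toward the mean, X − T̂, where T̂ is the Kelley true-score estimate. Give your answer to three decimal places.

Regress the observed score toward the mean by the unreliability: T̂ = 0.821·68.5 + 0.179·79.9 = 56.2385 + 14.3021 = 70.54060.
X − T̂ = 68.5 − 70.5406 = -2.0406 → -2.041

-2.041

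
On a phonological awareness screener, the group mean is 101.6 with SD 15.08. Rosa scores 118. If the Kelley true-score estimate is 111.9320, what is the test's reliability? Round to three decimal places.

T̂ = ρX + (1 − ρ)μ  ⇒  T̂ − μ = ρ(X − μ)
ρ = (T̂ − μ)/(X − μ) = (111.9320 − 101.6) / (118 − 101.6) = 10.3320 / 16.4 = 0.63000

0.630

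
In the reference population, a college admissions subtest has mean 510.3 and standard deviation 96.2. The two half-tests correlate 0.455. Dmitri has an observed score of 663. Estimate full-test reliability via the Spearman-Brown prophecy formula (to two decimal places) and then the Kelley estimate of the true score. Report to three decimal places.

Spearman-Brown: ρ = 2r/(1 + r) = 2(0.455)/(1 + 0.455) = 0.9100/1.455 = 0.6254 → 0.63
T̂ = 0.63(663) + 0.37(510.3) = 417.69 + 188.811 = 606.5010 → 606.501

606.501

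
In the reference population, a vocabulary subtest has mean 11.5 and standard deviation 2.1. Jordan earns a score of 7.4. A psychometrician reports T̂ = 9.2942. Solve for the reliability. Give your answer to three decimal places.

0.538

T̂ = ρX + (1 − ρ)μ  ⇒  T̂ − μ = ρ(X − μ)
ρ = (T̂ − μ)/(X − μ) = (9.2942 − 11.5) / (7.4 − 11.5) = -2.2058 / -4.1 = 0.53800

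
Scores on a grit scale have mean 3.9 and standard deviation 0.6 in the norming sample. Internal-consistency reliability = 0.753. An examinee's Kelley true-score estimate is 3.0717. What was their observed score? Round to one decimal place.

2.8

T̂ = ρX + (1 − ρ)μ  ⇒  X = (T̂ − (1 − ρ)μ) / ρ
X = (3.0717 − 0.247 × 3.9) / 0.753 = (3.0717 − 0.9633) / 0.753 = 2.1084 / 0.753 = 2.800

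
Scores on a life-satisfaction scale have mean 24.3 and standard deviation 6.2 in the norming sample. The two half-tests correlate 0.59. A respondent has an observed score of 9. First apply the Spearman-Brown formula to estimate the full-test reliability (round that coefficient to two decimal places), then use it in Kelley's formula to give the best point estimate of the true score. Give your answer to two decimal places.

12.98

Spearman-Brown: ρ = 2r/(1 + r) = 2(0.59)/(1 + 0.59) = 1.180/1.59 = 0.7421 → 0.74
T̂ = ρX + (1 − ρ)μ
  = 0.74 × 9 + 0.26 × 24.3
  = 6.66 + 6.318
  = 12.978
  ≈ 12.98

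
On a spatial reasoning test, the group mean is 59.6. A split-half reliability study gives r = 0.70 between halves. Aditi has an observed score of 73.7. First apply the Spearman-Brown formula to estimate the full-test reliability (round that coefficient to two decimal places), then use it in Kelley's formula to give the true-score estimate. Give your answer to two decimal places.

Spearman-Brown: ρ = 2r/(1 + r) = 2(0.70)/(1 + 0.70) = 1.400/1.70 = 0.8235 → 0.82
Regress the observed score toward the mean by the unreliability: T̂ = 0.82·73.7 + 0.18·59.6 = 60.434 + 10.728 = 71.162.

71.16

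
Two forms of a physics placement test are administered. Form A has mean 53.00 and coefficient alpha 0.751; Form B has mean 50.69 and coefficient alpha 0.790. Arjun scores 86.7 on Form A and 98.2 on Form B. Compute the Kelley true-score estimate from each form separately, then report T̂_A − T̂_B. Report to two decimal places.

-9.91

T̂_A = 0.751(86.7) + 0.249(53.00) = 78.3087
T̂_B = 0.790(98.2) + 0.210(50.69) = 88.2229
T̂_A − T̂_B = -9.9142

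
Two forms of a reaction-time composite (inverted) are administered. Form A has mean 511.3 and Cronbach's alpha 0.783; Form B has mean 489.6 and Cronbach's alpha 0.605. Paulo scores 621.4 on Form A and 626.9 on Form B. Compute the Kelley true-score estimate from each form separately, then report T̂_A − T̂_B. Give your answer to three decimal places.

24.842

T̂_A = 0.783(621.4) + 0.217(511.3) = 597.50830
T̂_B = 0.605(626.9) + 0.395(489.6) = 572.66650
T̂_A − T̂_B = 24.84180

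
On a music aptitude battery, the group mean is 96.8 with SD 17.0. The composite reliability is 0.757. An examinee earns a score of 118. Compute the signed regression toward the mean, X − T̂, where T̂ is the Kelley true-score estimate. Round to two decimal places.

T̂ = 0.757(118) + 0.243(96.8) = 89.326 + 23.5224 = 112.8484 → 112.848
X − T̂ = 118 − 112.848 = 5.152 → 5.15

5.15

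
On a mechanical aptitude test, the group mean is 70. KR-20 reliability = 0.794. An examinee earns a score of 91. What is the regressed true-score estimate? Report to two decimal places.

86.67

T̂ = ρX + (1 − ρ)μ
  = 0.794 × 91 + 0.206 × 70
  = 72.254 + 14.420
  = 86.674
  ≈ 86.67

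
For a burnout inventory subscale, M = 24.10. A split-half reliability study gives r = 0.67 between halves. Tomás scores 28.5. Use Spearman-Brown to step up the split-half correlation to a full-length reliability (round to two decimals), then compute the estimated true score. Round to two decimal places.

Spearman-Brown: ρ = 2r/(1 + r) = 2(0.67)/(1 + 0.67) = 1.340/1.67 = 0.8024 → 0.80
T̂ = ρX + (1 − ρ)μ
  = 0.80 × 28.5 + 0.20 × 24.10
  = 22.800 + 4.8200
  = 27.620
  ≈ 27.62

27.62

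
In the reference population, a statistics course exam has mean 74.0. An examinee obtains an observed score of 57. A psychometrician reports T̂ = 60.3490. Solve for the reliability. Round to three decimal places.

0.803

T̂ = ρX + (1 − ρ)μ  ⇒  T̂ − μ = ρ(X − μ)
ρ = (T̂ − μ)/(X − μ) = (60.3490 − 74.0) / (57 − 74.0) = -13.6510 / -17.0 = 0.80300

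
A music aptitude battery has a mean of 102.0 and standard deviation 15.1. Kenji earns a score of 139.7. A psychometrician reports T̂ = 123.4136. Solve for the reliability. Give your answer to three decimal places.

0.568

T̂ = ρX + (1 − ρ)μ  ⇒  T̂ − μ = ρ(X − μ)
ρ = (T̂ − μ)/(X − μ) = (123.4136 − 102.0) / (139.7 − 102.0) = 21.4136 / 37.7 = 0.56800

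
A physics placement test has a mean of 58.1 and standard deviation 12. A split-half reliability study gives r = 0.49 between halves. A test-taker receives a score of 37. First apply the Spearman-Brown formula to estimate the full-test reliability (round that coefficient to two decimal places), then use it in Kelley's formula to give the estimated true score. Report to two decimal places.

Spearman-Brown: ρ = 2r/(1 + r) = 2(0.49)/(1 + 0.49) = 0.980/1.49 = 0.6577 → 0.66
T̂ = ρX + (1 − ρ)μ
  = 0.66 × 37 + 0.34 × 58.1
  = 24.42 + 19.754
  = 44.174
  ≈ 44.17

44.17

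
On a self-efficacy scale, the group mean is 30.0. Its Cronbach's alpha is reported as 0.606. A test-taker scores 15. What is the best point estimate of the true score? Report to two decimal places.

20.91

T̂ = ρX + (1 − ρ)μ
  = 0.606 × 15 + 0.394 × 30.0
  = 9.090 + 11.8200
  = 20.910
  ≈ 20.91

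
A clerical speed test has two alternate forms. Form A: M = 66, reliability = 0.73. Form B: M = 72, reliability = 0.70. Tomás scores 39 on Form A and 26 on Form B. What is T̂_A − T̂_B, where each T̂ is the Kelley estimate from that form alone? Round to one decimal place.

T̂_A = 0.73(39) + 0.27(66) = 46.290
T̂_B = 0.70(26) + 0.30(72) = 39.800
T̂_A − T̂_B = 6.490

6.5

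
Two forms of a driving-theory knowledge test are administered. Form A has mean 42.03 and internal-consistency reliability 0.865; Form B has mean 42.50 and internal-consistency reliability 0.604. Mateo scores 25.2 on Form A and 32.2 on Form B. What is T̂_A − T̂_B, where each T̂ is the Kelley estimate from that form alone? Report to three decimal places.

T̂_A = 0.865(25.2) + 0.135(42.03) = 27.47205
T̂_B = 0.604(32.2) + 0.396(42.50) = 36.27880
T̂_A − T̂_B = -8.80675

-8.807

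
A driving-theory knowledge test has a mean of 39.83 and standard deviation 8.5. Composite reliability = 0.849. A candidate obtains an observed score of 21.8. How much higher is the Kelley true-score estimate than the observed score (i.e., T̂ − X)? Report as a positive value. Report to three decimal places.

T̂ = 0.849(21.8) + 0.151(39.83) = 18.5082 + 6.01433 = 24.52253 → 24.5225
T̂ − X = 24.5225 − 21.8 = 2.7225 → 2.723

2.723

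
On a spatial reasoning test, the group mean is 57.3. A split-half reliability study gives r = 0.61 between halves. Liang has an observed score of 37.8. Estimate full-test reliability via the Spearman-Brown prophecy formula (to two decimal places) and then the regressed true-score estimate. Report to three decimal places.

Spearman-Brown: ρ = 2r/(1 + r) = 2(0.61)/(1 + 0.61) = 1.220/1.61 = 0.7578 → 0.76
Kelley's formula gives T̂ = 0.76·37.8 + 0.24·57.3 = 28.728 + 13.752 = 42.4800.

42.480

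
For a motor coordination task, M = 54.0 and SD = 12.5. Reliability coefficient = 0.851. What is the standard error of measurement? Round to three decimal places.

SEM = SD · √(1 − ρ) = 12.5 × √0.149 = 12.5 × 0.3860 = 4.8251

4.825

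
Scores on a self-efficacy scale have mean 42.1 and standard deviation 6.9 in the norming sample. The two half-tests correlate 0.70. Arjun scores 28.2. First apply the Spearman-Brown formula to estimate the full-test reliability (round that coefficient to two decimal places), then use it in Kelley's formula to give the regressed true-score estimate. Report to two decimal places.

30.70

Spearman-Brown: ρ = 2r/(1 + r) = 2(0.70)/(1 + 0.70) = 1.400/1.70 = 0.8235 → 0.82
Regress the observed score toward the mean by the unreliability: T̂ = 0.82·28.2 + 0.18·42.1 = 23.124 + 7.578 = 30.702.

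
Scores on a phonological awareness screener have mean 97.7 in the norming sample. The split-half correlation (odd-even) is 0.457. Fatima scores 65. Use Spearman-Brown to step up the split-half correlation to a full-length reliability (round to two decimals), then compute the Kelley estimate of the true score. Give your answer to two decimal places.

77.10

Spearman-Brown: ρ = 2r/(1 + r) = 2(0.457)/(1 + 0.457) = 0.9140/1.457 = 0.6273 → 0.63
T̂ = 0.63(65) + 0.37(97.7) = 40.95 + 36.149 = 77.099 → 77.10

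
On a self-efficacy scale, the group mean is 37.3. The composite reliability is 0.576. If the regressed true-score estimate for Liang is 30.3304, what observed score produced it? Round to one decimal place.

T̂ = ρX + (1 − ρ)μ  ⇒  X = (T̂ − (1 − ρ)μ) / ρ
X = (30.3304 − 0.424 × 37.3) / 0.576 = (30.3304 − 15.8152) / 0.576 = 14.5152 / 0.576 = 25.200

25.2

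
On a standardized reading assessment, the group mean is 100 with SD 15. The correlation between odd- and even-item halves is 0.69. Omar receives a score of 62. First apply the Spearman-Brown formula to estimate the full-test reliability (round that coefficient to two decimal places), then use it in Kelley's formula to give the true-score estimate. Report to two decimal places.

68.84

Spearman-Brown: ρ = 2r/(1 + r) = 2(0.69)/(1 + 0.69) = 1.380/1.69 = 0.8166 → 0.82
Kelley's formula gives T̂ = 0.82·62 + 0.18·100 = 50.84 + 18.00 = 68.840.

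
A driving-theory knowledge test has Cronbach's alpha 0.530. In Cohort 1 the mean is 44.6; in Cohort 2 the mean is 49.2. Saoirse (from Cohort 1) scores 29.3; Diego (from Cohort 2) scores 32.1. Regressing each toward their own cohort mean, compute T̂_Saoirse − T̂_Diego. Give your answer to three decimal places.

T̂_Saoirse = 0.530(29.3) + 0.470(44.6) = 36.49100
T̂_Diego = 0.530(32.1) + 0.470(49.2) = 40.13700
Difference = 36.49100 − 40.13700 = -3.64600

-3.646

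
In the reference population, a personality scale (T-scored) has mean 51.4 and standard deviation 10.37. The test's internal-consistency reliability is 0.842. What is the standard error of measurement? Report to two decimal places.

SEM = SD · √(1 − ρ) = 10.37 × √0.158 = 10.37 × 0.3975 = 4.122

4.12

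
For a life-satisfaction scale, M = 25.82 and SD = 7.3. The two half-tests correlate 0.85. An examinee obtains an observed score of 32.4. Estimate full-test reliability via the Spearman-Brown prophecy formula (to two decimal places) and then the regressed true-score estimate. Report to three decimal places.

31.874

Spearman-Brown: ρ = 2r/(1 + r) = 2(0.85)/(1 + 0.85) = 1.700/1.85 = 0.9189 → 0.92
T̂ = 0.92(32.4) + 0.08(25.82) = 29.808 + 2.0656 = 31.8736 → 31.874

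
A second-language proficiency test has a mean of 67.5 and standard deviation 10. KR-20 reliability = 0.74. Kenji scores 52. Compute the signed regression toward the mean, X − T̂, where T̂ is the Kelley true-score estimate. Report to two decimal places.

T̂ = 0.74(52) + 0.26(67.5) = 38.48 + 17.550 = 56.0300 → 56.030
X − T̂ = 52 − 56.030 = -4.030 → -4.03

-4.03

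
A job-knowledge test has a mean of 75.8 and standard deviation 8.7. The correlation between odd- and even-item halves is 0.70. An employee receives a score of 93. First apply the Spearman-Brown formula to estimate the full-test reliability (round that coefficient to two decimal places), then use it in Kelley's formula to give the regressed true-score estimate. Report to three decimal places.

89.904

Spearman-Brown: ρ = 2r/(1 + r) = 2(0.70)/(1 + 0.70) = 1.400/1.70 = 0.8235 → 0.82
Weight the observed score by reliability and the mean by (1 − reliability): T̂ = 0.82·93 + 0.18·75.8 = 76.26 + 13.644 = 89.9040.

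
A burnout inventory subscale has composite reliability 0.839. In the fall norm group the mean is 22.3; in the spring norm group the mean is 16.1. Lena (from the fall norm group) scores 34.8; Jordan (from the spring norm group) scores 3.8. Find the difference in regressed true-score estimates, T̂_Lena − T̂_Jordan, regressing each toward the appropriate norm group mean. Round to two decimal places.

27.01

T̂_Lena = 0.839(34.8) + 0.161(22.3) = 32.7875
T̂_Jordan = 0.839(3.8) + 0.161(16.1) = 5.7803
Difference = 32.7875 − 5.7803 = 27.0072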